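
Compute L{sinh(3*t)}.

3/(s^2 - 9)

L{sinh(3t)} = 3/(s^2 - 9).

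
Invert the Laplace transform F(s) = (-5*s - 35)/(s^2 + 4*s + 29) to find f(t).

f(t) = -5*exp(-2*t)*sin(5*t) - 5*exp(-2*t)*cos(5*t)

Complete the square in the denominator: s^2 + 4*s + 29 = (s + 2)^2 + 5^2.
Split the numerator to match: -5*s - 35 = -5·(s + 2) - 5·5.
Invert each term: -5·(s + 2)/((s + 2)^2 + 25) ↔ -5e^(-2t)cos(5t); -5·5/((s + 2)^2 + 25) ↔ -5e^(-2t)sin(5t).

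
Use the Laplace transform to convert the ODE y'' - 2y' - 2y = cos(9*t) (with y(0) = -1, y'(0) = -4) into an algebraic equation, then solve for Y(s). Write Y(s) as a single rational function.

Laplace-transform each side.
With L{y''} = s^2 Y - s·y(0) - y'(0) and L{y'} = sY - y(0), with y(0) = -1, y'(0) = -4: the LHS transforms to (s^2 - 2*s - 2)Y - (-s - 2).
The right side is L{cos(9*t)} = s/(s^2 + 81).
So (s^2 - 2*s - 2)Y = s/(s^2 + 81) + (-s - 2).
Solve for Y(s) and write it as one ratio of polynomials.

Y(s) = (-s^3 - 2*s^2 - 80*s - 162)/(s^4 - 2*s^3 + 79*s^2 - 162*s - 162)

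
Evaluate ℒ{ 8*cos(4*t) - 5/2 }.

8*s/(s^2 + 16) - 5/(2*s)

The transform is linear, so treat each term independently.
(8)·[L{cos(4t)} = s/(s^2 + 16)]; L{-5/2} = (-5/2)/s.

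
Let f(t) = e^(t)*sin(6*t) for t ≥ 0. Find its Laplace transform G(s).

G(s) = 6/((s - 1)^2 + 36)

L{sin(6t)} = 6/(s^2 + 36).
By the first shifting theorem, multiplying by e^(t) replaces s with s - 1.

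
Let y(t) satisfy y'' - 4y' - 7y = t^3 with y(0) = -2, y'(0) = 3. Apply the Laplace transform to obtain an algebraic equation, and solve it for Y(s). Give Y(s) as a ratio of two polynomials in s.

Y(s) = (-2*s^5 + 11*s^4 + 6)/(s^6 - 4*s^5 - 7*s^4)

Laplace-transform each side.
The derivative rules (L{y''} = s^2 Y - s·y(0) - y'(0) and L{y'} = sY - y(0), with y(0) = -2, y'(0) = 3) turn the left side into (s^2 - 4*s - 7)Y - (-2*s + 11).
The right side is L{t^3} = 6/s^4.
So (s^2 - 4*s - 7)Y = 6/s^4 + (-2*s + 11).
Isolate Y and clear denominators.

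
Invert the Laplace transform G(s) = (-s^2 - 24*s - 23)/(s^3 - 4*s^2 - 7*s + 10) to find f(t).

Factor the denominator: s^3 - 4*s^2 - 7*s + 10 = (s - 5)*(s - 1)*(s + 2).
Partial fraction decomposition gives [-6/(s - 5)] + [4/(s - 1)] + [1/(s + 2)].
Invert each term: -6/(s - 5) ↔ -6e^(5t); 4/(s - 1) ↔ 4e^(t); 1/(s + 2) ↔ e^(-2t).

f(t) = -6*exp(5*t) + 4*exp(t) + exp(-2*t)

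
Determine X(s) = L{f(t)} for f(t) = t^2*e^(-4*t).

L{e^(-4t)} = 1/(s + 4).
Then apply L{t^2·g(t)} = (-1)^2 d^2/ds^2[G(s)] with G(s) = 1/(s + 4):
differentiating 2 times and applying the sign gives 2/(s + 4)^3.

X(s) = 2/(s + 4)^3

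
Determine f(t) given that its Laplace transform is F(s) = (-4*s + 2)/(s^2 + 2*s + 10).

f(t) = 2*exp(-t)*sin(3*t) - 4*exp(-t)*cos(3*t)

Complete the square in the denominator: s^2 + 2*s + 10 = (s + 1)^2 + 3^2.
Split the numerator to match: -4*s + 2 = -4·(s + 1) + 2·3.
Invert each term: -4·(s + 1)/((s + 1)^2 + 9) ↔ -4e^(-t)cos(3t); 2·3/((s + 1)^2 + 9) ↔ 2e^(-t)sin(3t).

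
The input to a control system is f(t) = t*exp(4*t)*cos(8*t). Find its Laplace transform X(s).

L{cos(8t)} = s/(s^2 + 64).
Multiplying by e^(4t) shifts s → s - 4, so L{exp(4*t)*cos(8*t)} = (s - 4)/((s - 4)^2 + 64).
Then apply L{t·g(t)} = -d/ds[G(s)] with G(s) = (s - 4)/((s - 4)^2 + 64):
differentiating 1 time and applying the sign gives (s - 12)*(s + 4)/(s^2 - 8*s + 80)^2.

X(s) = (s - 12)*(s + 4)/(s^2 - 8*s + 80)^2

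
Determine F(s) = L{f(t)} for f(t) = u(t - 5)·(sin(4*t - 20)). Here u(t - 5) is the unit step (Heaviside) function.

F(s) = 4*exp(-5*s)/(s^2 + 16)

By the second shifting theorem, L{u(t - c)·g(t - c)} = e^(-cs)·G(s) with c = 5 and G(s) = L{g(t)}.
L{sin(4t)} = 4/(s^2 + 16).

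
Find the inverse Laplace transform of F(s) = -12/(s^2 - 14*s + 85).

Rewrite the denominator: s^2 - 14*s + 85 = (s - 7)^2 + 36.
The form in (s - 7) signals a first-shifting-theorem factor e^(7t).
Since L{sin(6t)} = 6/(s^2 + 36), the inverse is e^(7*t)*sin(6*t), scaled by -2.

-2*exp(7*t)*sin(6*t)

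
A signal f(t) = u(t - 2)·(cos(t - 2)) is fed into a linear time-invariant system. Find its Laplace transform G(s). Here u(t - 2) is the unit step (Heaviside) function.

By the second shifting theorem, L{u(t - c)·g(t - c)} = e^(-cs)·H(s) with c = 2 and H(s) = L{g(t)}.
L{cos(t)} = s/(s^2 + 1).

G(s) = s*exp(-2*s)/(s^2 + 1)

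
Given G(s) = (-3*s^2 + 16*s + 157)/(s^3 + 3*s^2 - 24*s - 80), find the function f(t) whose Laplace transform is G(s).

f(t) = -5*t*exp(-4*t) + 2*exp(5*t) - 5*exp(-4*t)

Factor the denominator: s^3 + 3*s^2 - 24*s - 80 = (s - 5)*(s + 4)^2.
Partial fraction decomposition gives [-5/(s + 4)] + [-5/(s + 4)^2] + [2/(s - 5)].
Invert each term: -5/(s + 4) ↔ -5e^(-4t); -5/(s + 4)^2 ↔ -5t·e^(-4t); 2/(s - 5) ↔ 2e^(5t).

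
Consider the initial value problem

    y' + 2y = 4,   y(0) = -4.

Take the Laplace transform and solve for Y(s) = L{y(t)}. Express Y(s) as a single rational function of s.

Apply the Laplace transform to the equation.
Using L{y'} = sY - y(0) = sY - (-4), the left side becomes (s + 2)Y - (-4).
The right side is L{4} = 4/s.
So (s + 2)Y = 4/s + (-4).
Divide through and combine into a single rational function.

Y(s) = (-4*s + 4)/(s^2 + 2*s)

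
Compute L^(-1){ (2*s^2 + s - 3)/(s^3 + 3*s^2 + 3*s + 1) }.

-t^2*exp(-t) - 3*t*exp(-t) + 2*exp(-t)

Factor the denominator: s^3 + 3*s^2 + 3*s + 1 = (s + 1)^3.
Partial fraction decomposition gives [2/(s + 1)] + [-3/(s + 1)^2] + [-2/(s + 1)^3].
Invert each term: 2/(s + 1) ↔ 2e^(-t); -3/(s + 1)^2 ↔ -3t·e^(-t); -2/(s + 1)^3 ↔ (-1)t^2·e^(-t).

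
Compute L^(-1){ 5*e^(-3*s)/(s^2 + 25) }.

The factor e^(-3s) signals a time shift by c = 3 (second shifting theorem).
L{sin(5t)} = 5/(s^2 + 25), so L^-1{5/(s^2 + 25)} = sin(5*t).
Hence the inverse is u(t - 3) times that function evaluated at t - 3.

Heaviside(t - 3)*(sin(5*t - 15))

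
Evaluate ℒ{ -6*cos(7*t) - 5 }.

-6*s/(s^2 + 49) - 5/s

Apply the Laplace transform termwise.
L{-5} = -5/s; (-6)·[L{cos(7t)} = s/(s^2 + 49)].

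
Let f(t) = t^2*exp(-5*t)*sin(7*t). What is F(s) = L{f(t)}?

F(s) = 14*(3*s^2 + 30*s + 26)/(s^2 + 10*s + 74)^3

L{sin(7t)} = 7/(s^2 + 49).
Multiplying by e^(-5t) shifts s → s + 5, so L{exp(-5*t)*sin(7*t)} = 7/((s + 5)^2 + 49).
Then apply L{t^2·g(t)} = (-1)^2 d^2/ds^2[G(s)] with G(s) = 7/((s + 5)^2 + 49):
differentiating 2 times and applying the sign gives 14*(3*s^2 + 30*s + 26)/(s^2 + 10*s + 74)^3.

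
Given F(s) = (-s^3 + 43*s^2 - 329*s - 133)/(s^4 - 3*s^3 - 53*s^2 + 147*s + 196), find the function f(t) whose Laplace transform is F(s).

Factor the denominator: s^4 - 3*s^3 - 53*s^2 + 147*s + 196 = (s - 7)*(s - 4)*(s + 1)*(s + 7).
Partial fraction decomposition gives [-2/(s - 7)] + [-5/(s + 7)] + [5/(s - 4)] + [1/(s + 1)].
Invert each term: -2/(s - 7) ↔ -2e^(7t); -5/(s + 7) ↔ -5e^(-7t); 5/(s - 4) ↔ 5e^(4t); 1/(s + 1) ↔ e^(-t).

f(t) = -2*exp(7*t) + 5*exp(4*t) + exp(-t) - 5*exp(-7*t)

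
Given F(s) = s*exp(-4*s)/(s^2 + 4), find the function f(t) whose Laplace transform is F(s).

The factor e^(-4s) signals a time shift by c = 4 (second shifting theorem).
L{cos(2t)} = s/(s^2 + 4), so L^-1{s/(s^2 + 4)} = cos(2*t).
Hence the inverse is u(t - 4) times that function evaluated at t - 4.

f(t) = Heaviside(t - 4)*(cos(2*t - 8))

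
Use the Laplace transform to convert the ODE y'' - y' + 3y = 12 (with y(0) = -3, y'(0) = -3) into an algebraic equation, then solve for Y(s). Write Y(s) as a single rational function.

Take the Laplace transform of both sides.
With L{y''} = s^2 Y - s·y(0) - y'(0) and L{y'} = sY - y(0), with y(0) = -3, y'(0) = -3: the LHS transforms to (s^2 - s + 3)Y - (-3*s).
The right side is L{12} = 12/s.
So (s^2 - s + 3)Y = 12/s + (-3*s).
Divide through and combine into a single rational function.

Y(s) = (-3*s^2 + 12)/(s^3 - s^2 + 3*s)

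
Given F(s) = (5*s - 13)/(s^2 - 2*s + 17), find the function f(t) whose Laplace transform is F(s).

f(t) = -2*exp(t)*sin(4*t) + 5*exp(t)*cos(4*t)

Complete the square in the denominator: s^2 - 2*s + 17 = (s - 1)^2 + 4^2.
Split the numerator to match: 5*s - 13 = 5·(s - 1) - 2·4.
Invert each term: 5·(s - 1)/((s - 1)^2 + 16) ↔ 5e^(t)cos(4t); -2·4/((s - 1)^2 + 16) ↔ -2e^(t)sin(4t).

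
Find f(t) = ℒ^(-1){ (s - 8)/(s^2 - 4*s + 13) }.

Complete the square in the denominator: s^2 - 4*s + 13 = (s - 2)^2 + 3^2.
Split the numerator to match: s - 8 = 1·(s - 2) - 2·3.
Invert each term: 1·(s - 2)/((s - 2)^2 + 9) ↔ e^(2t)cos(3t); -2·3/((s - 2)^2 + 9) ↔ -2e^(2t)sin(3t).

f(t) = -2*exp(2*t)*sin(3*t) + exp(2*t)*cos(3*t)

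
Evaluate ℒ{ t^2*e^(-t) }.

L{t^2} = 2!/s^3 = 2/s^3.
By the first shifting theorem, multiplying by e^(-t) replaces s with s + 1.

2/(s + 1)^3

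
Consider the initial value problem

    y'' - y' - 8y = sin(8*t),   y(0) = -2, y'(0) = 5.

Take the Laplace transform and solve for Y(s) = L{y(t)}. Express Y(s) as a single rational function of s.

Take the Laplace transform of both sides.
The derivative rules (L{y''} = s^2 Y - s·y(0) - y'(0) and L{y'} = sY - y(0), with y(0) = -2, y'(0) = 5) turn the left side into (s^2 - s - 8)Y - (-2*s + 7).
The right side is L{sin(8*t)} = 8/(s^2 + 64).
So (s^2 - s - 8)Y = 8/(s^2 + 64) + (-2*s + 7).
Divide through and combine into a single rational function.

Y(s) = (-2*s^3 + 7*s^2 - 128*s + 456)/(s^4 - s^3 + 56*s^2 - 64*s - 512)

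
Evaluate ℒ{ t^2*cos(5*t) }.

L{cos(5t)} = s/(s^2 + 25).
Then apply L{t^2·g(t)} = (-1)^2 d^2/ds^2[H(s)] with H(s) = s/(s^2 + 25):
differentiating 2 times and applying the sign gives 2*s*(s^2 - 75)/(s^2 + 25)^3.

2*s*(s^2 - 75)/(s^2 + 25)^3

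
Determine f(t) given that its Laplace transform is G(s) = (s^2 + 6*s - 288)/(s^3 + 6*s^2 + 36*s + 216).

Factor the denominator: s^3 + 6*s^2 + 36*s + 216 = (s + 6)*(s^2 + 36).
Partial fraction decomposition gives [-4/(s + 6)] + [5*s/(s^2 + 36)] + [-24/(s^2 + 36)].
Invert each term: -4/(s + 6) ↔ -4e^(-6t); 5·s/(s^2 + 36) ↔ 5cos(6t); -4·6/(s^2 + 36) ↔ -4sin(6t).

f(t) = -4*sin(6*t) + 5*cos(6*t) - 4*exp(-6*t)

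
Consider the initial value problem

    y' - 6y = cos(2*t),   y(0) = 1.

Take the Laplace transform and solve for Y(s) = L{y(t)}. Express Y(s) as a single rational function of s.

Y(s) = (s^2 + s + 4)/(s^3 - 6*s^2 + 4*s - 24)

Laplace-transform each side.
With L{y'} = sY - y(0) = sY - 1: the LHS transforms to (s - 6)Y - (1).
The right side is L{cos(2*t)} = s/(s^2 + 4).
So (s - 6)Y = s/(s^2 + 4) + (1).
Solve for Y(s) and write it as one ratio of polynomials.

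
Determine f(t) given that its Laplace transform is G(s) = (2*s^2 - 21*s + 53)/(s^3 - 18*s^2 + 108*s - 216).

f(t) = -t^2*exp(6*t)/2 + 3*t*exp(6*t) + 2*exp(6*t)

Factor the denominator: s^3 - 18*s^2 + 108*s - 216 = (s - 6)^3.
Partial fraction decomposition gives [2/(s - 6)] + [3/(s - 6)^2] + [-1/(s - 6)^3].
Invert each term: 2/(s - 6) ↔ 2e^(6t); 3/(s - 6)^2 ↔ 3t·e^(6t); -1/(s - 6)^3 ↔ (-1/2)t^2·e^(6t).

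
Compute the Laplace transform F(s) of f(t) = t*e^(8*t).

F(s) = (s - 8)^(-2)

L{e^(8t)} = 1/(s - 8).
Then apply L{t·g(t)} = -d/ds[G(s)] with G(s) = 1/(s - 8):
differentiating 1 time and applying the sign gives (s - 8)^(-2).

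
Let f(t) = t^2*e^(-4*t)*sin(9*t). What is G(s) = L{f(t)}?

G(s) = 54*(s^2 + 8*s - 11)/(s^2 + 8*s + 97)^3

L{sin(9t)} = 9/(s^2 + 81).
Multiplying by e^(-4t) shifts s → s + 4, so L{e^(-4*t)*sin(9*t)} = 9/((s + 4)^2 + 81).
Then apply L{t^2·g(t)} = (-1)^2 d^2/ds^2[H(s)] with H(s) = 9/((s + 4)^2 + 81):
differentiating 2 times and applying the sign gives 54*(s^2 + 8*s - 11)/(s^2 + 8*s + 97)^3.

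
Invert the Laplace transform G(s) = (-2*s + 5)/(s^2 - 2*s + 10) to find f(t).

f(t) = exp(t)*sin(3*t) - 2*exp(t)*cos(3*t)

Complete the square in the denominator: s^2 - 2*s + 10 = (s - 1)^2 + 3^2.
Split the numerator to match: -2*s + 5 = -2·(s - 1) + 1·3.
Invert each term: -2·(s - 1)/((s - 1)^2 + 9) ↔ -2e^(t)cos(3t); 1·3/((s - 1)^2 + 9) ↔ e^(t)sin(3t).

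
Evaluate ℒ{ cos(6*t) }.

L{cos(6t)} = s/(s^2 + 36).

s/(s^2 + 36)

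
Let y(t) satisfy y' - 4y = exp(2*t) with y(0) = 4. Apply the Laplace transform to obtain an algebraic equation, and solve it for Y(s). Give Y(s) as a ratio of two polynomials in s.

Take the Laplace transform of both sides.
With L{y'} = sY - y(0) = sY - 4: the LHS transforms to (s - 4)Y - (4).
The right side is L{exp(2*t)} = 1/(s - 2).
So (s - 4)Y = 1/(s - 2) + (4).
Divide through and combine into a single rational function.

Y(s) = (4*s - 7)/(s^2 - 6*s + 8)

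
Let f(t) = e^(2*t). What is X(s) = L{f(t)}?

L{e^(2t)} = 1/(s - 2).

X(s) = 1/(s - 2)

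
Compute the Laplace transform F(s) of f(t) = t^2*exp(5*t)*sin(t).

F(s) = 2*(3*s^2 - 30*s + 74)/(s^2 - 10*s + 26)^3

L{sin(t)} = 1/(s^2 + 1).
Multiplying by e^(5t) shifts s → s - 5, so L{exp(5*t)*sin(t)} = 1/((s - 5)^2 + 1).
Then apply L{t^2·g(t)} = (-1)^2 d^2/ds^2[G(s)] with G(s) = 1/((s - 5)^2 + 1):
differentiating 2 times and applying the sign gives 2*(3*s^2 - 30*s + 74)/(s^2 - 10*s + 26)^3.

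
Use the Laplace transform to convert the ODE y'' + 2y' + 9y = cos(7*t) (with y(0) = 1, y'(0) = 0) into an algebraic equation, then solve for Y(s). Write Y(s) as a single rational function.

Take the Laplace transform of both sides.
The derivative rules (L{y''} = s^2 Y - s·y(0) - y'(0) and L{y'} = sY - y(0), with y(0) = 1, y'(0) = 0) turn the left side into (s^2 + 2*s + 9)Y - (s + 2).
The right side is L{cos(7*t)} = s/(s^2 + 49).
So (s^2 + 2*s + 9)Y = s/(s^2 + 49) + (s + 2).
Isolate Y and clear denominators.

Y(s) = (s^3 + 2*s^2 + 50*s + 98)/(s^4 + 2*s^3 + 58*s^2 + 98*s + 441)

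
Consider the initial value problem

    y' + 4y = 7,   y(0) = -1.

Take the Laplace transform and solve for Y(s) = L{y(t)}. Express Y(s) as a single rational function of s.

Y(s) = (-s + 7)/(s^2 + 4*s)

Take the Laplace transform of both sides.
Using L{y'} = sY - y(0) = sY - (-1), the left side becomes (s + 4)Y - (-1).
The right side is L{7} = 7/s.
So (s + 4)Y = 7/s + (-1).
Isolate Y and clear denominators.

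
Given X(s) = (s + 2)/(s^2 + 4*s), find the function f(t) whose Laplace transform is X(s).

f(t) = exp(-2*t)*cosh(2*t)

Rewrite the denominator: s^2 + 4*s = (s + 2)^2 - 4.
The form in (s + 2) signals a first-shifting-theorem factor e^(-2t).
Since L{cosh(2t)} = s/(s^2 - 4), the inverse is e^(-2*t)*cosh(2*t).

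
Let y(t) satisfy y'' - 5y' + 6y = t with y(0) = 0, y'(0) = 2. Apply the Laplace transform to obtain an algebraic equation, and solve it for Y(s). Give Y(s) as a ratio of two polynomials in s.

Y(s) = (2*s^2 + 1)/(s^4 - 5*s^3 + 6*s^2)

Apply the Laplace transform to the equation.
The derivative rules (L{y''} = s^2 Y - s·y(0) - y'(0) and L{y'} = sY - y(0), with y(0) = 0, y'(0) = 2) turn the left side into (s^2 - 5*s + 6)Y - (2).
The right side is L{t} = s^(-2).
So (s^2 - 5*s + 6)Y = s^(-2) + (2).
Solve for Y(s) and write it as one ratio of polynomials.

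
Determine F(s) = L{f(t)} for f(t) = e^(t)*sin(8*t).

L{sin(8t)} = 8/(s^2 + 64).
By the first shifting theorem, multiplying by e^(t) replaces s with s - 1.

F(s) = 8/((s - 1)^2 + 64)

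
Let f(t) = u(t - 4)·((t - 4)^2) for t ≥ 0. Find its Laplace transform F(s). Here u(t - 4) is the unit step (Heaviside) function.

F(s) = 2*exp(-4*s)/s^3

By the second shifting theorem, L{u(t - c)·g(t - c)} = e^(-cs)·G(s) with c = 4 and G(s) = L{g(t)}.
L{t^2} = 2!/s^3 = 2/s^3.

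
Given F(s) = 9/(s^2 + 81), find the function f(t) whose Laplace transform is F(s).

f(t) = sin(9*t)

Since L{sin(9t)} = 9/(s^2 + 81), the inverse is sin(9*t).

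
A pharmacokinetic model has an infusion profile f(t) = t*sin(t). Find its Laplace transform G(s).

L{sin(t)} = 1/(s^2 + 1).
Then apply L{t·g(t)} = -d/ds[H(s)] with H(s) = 1/(s^2 + 1):
differentiating 1 time and applying the sign gives 2*s/(s^2 + 1)^2.

G(s) = 2*s/(s^2 + 1)^2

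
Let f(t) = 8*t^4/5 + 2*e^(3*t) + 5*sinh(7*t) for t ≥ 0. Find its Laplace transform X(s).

X(s) = 35/(s^2 - 49) + 2/(s - 3) + 192/(5*s^5)

Apply the Laplace transform termwise.
(8/5)·[L{t^4} = 4!/s^5 = 24/s^5]; (2)·[L{e^(3t)} = 1/(s - 3)]; (5)·[L{sinh(7t)} = 7/(s^2 - 49)].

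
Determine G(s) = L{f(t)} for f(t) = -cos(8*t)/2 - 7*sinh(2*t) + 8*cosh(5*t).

By linearity of the Laplace transform, transform each term separately.
(8)·[L{cosh(5t)} = s/(s^2 - 25)]; (-1/2)·[L{cos(8t)} = s/(s^2 + 64)]; (-7)·[L{sinh(2t)} = 2/(s^2 - 4)].

G(s) = -s/(2*(s^2 + 64)) + 8*s/(s^2 - 25) - 14/(s^2 - 4)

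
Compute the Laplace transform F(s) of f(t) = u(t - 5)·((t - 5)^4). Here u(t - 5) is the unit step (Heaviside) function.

F(s) = 24*exp(-5*s)/s^5

By the second shifting theorem, L{u(t - c)·g(t - c)} = e^(-cs)·G(s) with c = 5 and G(s) = L{g(t)}.
L{t^4} = 4!/s^5 = 24/s^5.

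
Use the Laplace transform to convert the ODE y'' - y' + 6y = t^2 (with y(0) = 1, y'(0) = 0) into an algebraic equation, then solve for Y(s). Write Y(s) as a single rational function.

Y(s) = (s^4 - s^3 + 2)/(s^5 - s^4 + 6*s^3)

Apply the Laplace transform to the equation.
Using L{y''} = s^2 Y - s·y(0) - y'(0) and L{y'} = sY - y(0), with y(0) = 1, y'(0) = 0, the left side becomes (s^2 - s + 6)Y - (s - 1).
The right side is L{t^2} = 2/s^3.
So (s^2 - s + 6)Y = 2/s^3 + (s - 1).
Solve for Y(s) and write it as one ratio of polynomials.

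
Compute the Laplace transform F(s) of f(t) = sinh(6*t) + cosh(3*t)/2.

F(s) = s/(2*(s^2 - 9)) + 6/(s^2 - 36)

Apply the Laplace transform termwise.
L{sinh(6t)} = 6/(s^2 - 36); (1/2)·[L{cosh(3t)} = s/(s^2 - 9)].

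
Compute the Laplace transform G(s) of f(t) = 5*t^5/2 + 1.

By linearity of the Laplace transform, transform each term separately.
(5/2)·[L{t^5} = 5!/s^6 = 120/s^6]; L{1} = 1/s.

G(s) = 1/s + 300/s^6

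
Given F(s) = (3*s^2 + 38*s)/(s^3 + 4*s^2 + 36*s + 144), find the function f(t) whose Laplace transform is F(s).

Factor the denominator: s^3 + 4*s^2 + 36*s + 144 = (s + 4)*(s^2 + 36).
Partial fraction decomposition gives [-2/(s + 4)] + [5*s/(s^2 + 36)] + [18/(s^2 + 36)].
Invert each term: -2/(s + 4) ↔ -2e^(-4t); 5·s/(s^2 + 36) ↔ 5cos(6t); 3·6/(s^2 + 36) ↔ 3sin(6t).

f(t) = 3*sin(6*t) + 5*cos(6*t) - 2*exp(-4*t)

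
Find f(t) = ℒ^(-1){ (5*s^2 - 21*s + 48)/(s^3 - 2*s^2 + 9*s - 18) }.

f(t) = 2*exp(2*t) - 5*sin(3*t) + 3*cos(3*t)

Factor the denominator: s^3 - 2*s^2 + 9*s - 18 = (s - 2)*(s^2 + 9).
Partial fraction decomposition gives [2/(s - 2)] + [3*s/(s^2 + 9)] + [-15/(s^2 + 9)].
Invert each term: 2/(s - 2) ↔ 2e^(2t); 3·s/(s^2 + 9) ↔ 3cos(3t); -5·3/(s^2 + 9) ↔ -5sin(3t).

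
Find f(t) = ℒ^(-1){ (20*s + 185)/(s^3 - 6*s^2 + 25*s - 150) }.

Factor the denominator: s^3 - 6*s^2 + 25*s - 150 = (s - 6)*(s^2 + 25).
Partial fraction decomposition gives [5/(s - 6)] + [-5*s/(s^2 + 25)] + [-10/(s^2 + 25)].
Invert each term: 5/(s - 6) ↔ 5e^(6t); -5·s/(s^2 + 25) ↔ -5cos(5t); -2·5/(s^2 + 25) ↔ -2sin(5t).

f(t) = 5*exp(6*t) - 2*sin(5*t) - 5*cos(5*t)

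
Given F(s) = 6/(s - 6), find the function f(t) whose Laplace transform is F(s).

Since L{e^(6t)} = 1/(s - 6), the inverse is exp(6*t), scaled by 6.

f(t) = 6*exp(6*t)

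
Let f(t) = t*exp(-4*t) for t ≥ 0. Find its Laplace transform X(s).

X(s) = (s + 4)^(-2)

L{e^(-4t)} = 1/(s + 4).
Then apply L{t·g(t)} = -d/ds[G(s)] with G(s) = 1/(s + 4):
differentiating 1 time and applying the sign gives (s + 4)^(-2).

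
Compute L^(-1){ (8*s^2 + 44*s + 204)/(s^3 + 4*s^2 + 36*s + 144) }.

Factor the denominator: s^3 + 4*s^2 + 36*s + 144 = (s + 4)*(s^2 + 36).
Partial fraction decomposition gives [3/(s + 4)] + [5*s/(s^2 + 36)] + [24/(s^2 + 36)].
Invert each term: 3/(s + 4) ↔ 3e^(-4t); 5·s/(s^2 + 36) ↔ 5cos(6t); 4·6/(s^2 + 36) ↔ 4sin(6t).

4*sin(6*t) + 5*cos(6*t) + 3*exp(-4*t)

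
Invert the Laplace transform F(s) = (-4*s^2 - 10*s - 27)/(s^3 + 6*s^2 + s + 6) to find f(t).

Factor the denominator: s^3 + 6*s^2 + s + 6 = (s + 6)*(s^2 + 1).
Partial fraction decomposition gives [-3/(s + 6)] + [-s/(s^2 + 1)] + [-4/(s^2 + 1)].
Invert each term: -3/(s + 6) ↔ -3e^(-6t); -1·s/(s^2 + 1) ↔ -cos(t); -4·1/(s^2 + 1) ↔ -4sin(t).

f(t) = -4*sin(t) - cos(t) - 3*exp(-6*t)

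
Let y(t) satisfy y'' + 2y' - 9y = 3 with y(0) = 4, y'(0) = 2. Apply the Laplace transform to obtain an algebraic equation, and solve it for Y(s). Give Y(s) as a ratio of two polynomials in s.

Y(s) = (4*s^2 + 10*s + 3)/(s^3 + 2*s^2 - 9*s)

Apply the Laplace transform to the equation.
With L{y''} = s^2 Y - s·y(0) - y'(0) and L{y'} = sY - y(0), with y(0) = 4, y'(0) = 2: the LHS transforms to (s^2 + 2*s - 9)Y - (4*s + 10).
The right side is L{3} = 3/s.
So (s^2 + 2*s - 9)Y = 3/s + (4*s + 10).
Divide through and combine into a single rational function.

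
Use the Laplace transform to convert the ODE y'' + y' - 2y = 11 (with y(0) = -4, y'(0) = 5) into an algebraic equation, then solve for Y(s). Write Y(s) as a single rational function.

Laplace-transform each side.
Using L{y''} = s^2 Y - s·y(0) - y'(0) and L{y'} = sY - y(0), with y(0) = -4, y'(0) = 5, the left side becomes (s^2 + s - 2)Y - (-4*s + 1).
The right side is L{11} = 11/s.
So (s^2 + s - 2)Y = 11/s + (-4*s + 1).
Divide through and combine into a single rational function.

Y(s) = (-4*s^2 + s + 11)/(s^3 + s^2 - 2*s)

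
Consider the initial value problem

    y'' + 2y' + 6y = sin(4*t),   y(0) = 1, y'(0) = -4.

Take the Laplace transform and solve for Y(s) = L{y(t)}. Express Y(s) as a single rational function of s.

Y(s) = (s^3 - 2*s^2 + 16*s - 28)/(s^4 + 2*s^3 + 22*s^2 + 32*s + 96)

Laplace-transform each side.
Using L{y''} = s^2 Y - s·y(0) - y'(0) and L{y'} = sY - y(0), with y(0) = 1, y'(0) = -4, the left side becomes (s^2 + 2*s + 6)Y - (s - 2).
The right side is L{sin(4*t)} = 4/(s^2 + 16).
So (s^2 + 2*s + 6)Y = 4/(s^2 + 16) + (s - 2).
Isolate Y and clear denominators.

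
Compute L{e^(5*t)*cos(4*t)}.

L{cos(4t)} = s/(s^2 + 16).
By the first shifting theorem, multiplying by e^(5t) replaces s with s - 5.

(s - 5)/((s - 5)^2 + 16)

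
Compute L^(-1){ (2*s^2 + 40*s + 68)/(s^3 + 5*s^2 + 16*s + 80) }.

5*sin(4*t) + 4*cos(4*t) - 2*exp(-5*t)

Factor the denominator: s^3 + 5*s^2 + 16*s + 80 = (s + 5)*(s^2 + 16).
Partial fraction decomposition gives [-2/(s + 5)] + [4*s/(s^2 + 16)] + [20/(s^2 + 16)].
Invert each term: -2/(s + 5) ↔ -2e^(-5t); 4·s/(s^2 + 16) ↔ 4cos(4t); 5·4/(s^2 + 16) ↔ 5sin(4t).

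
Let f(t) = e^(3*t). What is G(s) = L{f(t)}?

G(s) = 1/(s - 3)

L{1} = 1/s.
By the first shifting theorem, multiplying by e^(3t) replaces s with s - 3.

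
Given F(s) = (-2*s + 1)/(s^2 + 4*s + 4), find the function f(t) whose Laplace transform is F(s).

Factor the denominator: s^2 + 4*s + 4 = (s + 2)^2.
Partial fraction decomposition gives [-2/(s + 2)] + [5/(s + 2)^2].
Invert each term: -2/(s + 2) ↔ -2e^(-2t); 5/(s + 2)^2 ↔ 5t·e^(-2t).

f(t) = 5*t*exp(-2*t) - 2*exp(-2*t)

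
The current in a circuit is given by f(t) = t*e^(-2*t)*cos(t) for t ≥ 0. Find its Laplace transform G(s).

L{cos(t)} = s/(s^2 + 1).
Multiplying by e^(-2t) shifts s → s + 2, so L{e^(-2*t)*cos(t)} = (s + 2)/((s + 2)^2 + 1).
Then apply L{t·g(t)} = -d/ds[H(s)] with H(s) = (s + 2)/((s + 2)^2 + 1):
differentiating 1 time and applying the sign gives (s + 1)*(s + 3)/(s^2 + 4*s + 5)^2.

G(s) = (s + 1)*(s + 3)/(s^2 + 4*s + 5)^2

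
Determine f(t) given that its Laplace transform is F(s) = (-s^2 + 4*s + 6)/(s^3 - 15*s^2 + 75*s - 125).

Factor the denominator: s^3 - 15*s^2 + 75*s - 125 = (s - 5)^3.
Partial fraction decomposition gives [-1/(s - 5)] + [-6/(s - 5)^2] + [(s - 5)^(-3)].
Invert each term: -1/(s - 5) ↔ -e^(5t); -6/(s - 5)^2 ↔ -6t·e^(5t); 1/(s - 5)^3 ↔ (1/2)t^2·e^(5t).

f(t) = t^2*exp(5*t)/2 - 6*t*exp(5*t) - exp(5*t)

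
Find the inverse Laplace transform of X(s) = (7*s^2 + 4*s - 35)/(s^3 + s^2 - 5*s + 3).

Factor the denominator: s^3 + s^2 - 5*s + 3 = (s - 1)^2*(s + 3).
Partial fraction decomposition gives [6/(s - 1)] + [-6/(s - 1)^2] + [1/(s + 3)].
Invert each term: 6/(s - 1) ↔ 6e^(t); -6/(s - 1)^2 ↔ -6t·e^(t); 1/(s + 3) ↔ e^(-3t).

-6*t*exp(t) + 6*exp(t) + exp(-3*t)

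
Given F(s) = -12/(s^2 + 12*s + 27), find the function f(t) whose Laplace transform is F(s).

Rewrite the denominator: s^2 + 12*s + 27 = (s + 6)^2 - 9.
The form in (s + 6) signals a first-shifting-theorem factor e^(-6t).
Since L{sinh(3t)} = 3/(s^2 - 9), the inverse is e^(-6*t)*sinh(3*t), scaled by -4.

f(t) = -4*exp(-6*t)*sinh(3*t)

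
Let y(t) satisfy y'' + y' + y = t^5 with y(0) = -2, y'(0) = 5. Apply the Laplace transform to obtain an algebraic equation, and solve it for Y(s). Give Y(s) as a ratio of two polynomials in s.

Transform both sides with L{·}.
With L{y''} = s^2 Y - s·y(0) - y'(0) and L{y'} = sY - y(0), with y(0) = -2, y'(0) = 5: the LHS transforms to (s^2 + s + 1)Y - (-2*s + 3).
The right side is L{t^5} = 120/s^6.
So (s^2 + s + 1)Y = 120/s^6 + (-2*s + 3).
Solve for Y(s) and write it as one ratio of polynomials.

Y(s) = (-2*s^7 + 3*s^6 + 120)/(s^8 + s^7 + s^6)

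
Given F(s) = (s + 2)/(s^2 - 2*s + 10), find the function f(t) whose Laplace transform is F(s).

f(t) = exp(t)*sin(3*t) + exp(t)*cos(3*t)

Complete the square in the denominator: s^2 - 2*s + 10 = (s - 1)^2 + 3^2.
Split the numerator to match: s + 2 = 1·(s - 1) + 1·3.
Invert each term: 1·(s - 1)/((s - 1)^2 + 9) ↔ e^(t)cos(3t); 1·3/((s - 1)^2 + 9) ↔ e^(t)sin(3t).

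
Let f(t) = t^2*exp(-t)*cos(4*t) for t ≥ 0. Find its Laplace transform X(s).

L{cos(4t)} = s/(s^2 + 16).
Multiplying by e^(-t) shifts s → s + 1, so L{exp(-t)*cos(4*t)} = (s + 1)/((s + 1)^2 + 16).
Then apply L{t^2·g(t)} = (-1)^2 d^2/ds^2[G(s)] with G(s) = (s + 1)/((s + 1)^2 + 16):
differentiating 2 times and applying the sign gives 2*(s + 1)*(s^2 + 2*s - 47)/(s^2 + 2*s + 17)^3.

X(s) = 2*(s + 1)*(s^2 + 2*s - 47)/(s^2 + 2*s + 17)^3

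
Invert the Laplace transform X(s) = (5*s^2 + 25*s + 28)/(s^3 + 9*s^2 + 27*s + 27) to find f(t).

Factor the denominator: s^3 + 9*s^2 + 27*s + 27 = (s + 3)^3.
Partial fraction decomposition gives [5/(s + 3)] + [-5/(s + 3)^2] + [-2/(s + 3)^3].
Invert each term: 5/(s + 3) ↔ 5e^(-3t); -5/(s + 3)^2 ↔ -5t·e^(-3t); -2/(s + 3)^3 ↔ (-1)t^2·e^(-3t).

f(t) = -t^2*exp(-3*t) - 5*t*exp(-3*t) + 5*exp(-3*t)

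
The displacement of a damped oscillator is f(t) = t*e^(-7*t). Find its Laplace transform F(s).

F(s) = (s + 7)^(-2)

L{e^(-7t)} = 1/(s + 7).
Then apply L{t·g(t)} = -d/ds[G(s)] with G(s) = 1/(s + 7):
differentiating 1 time and applying the sign gives (s + 7)^(-2).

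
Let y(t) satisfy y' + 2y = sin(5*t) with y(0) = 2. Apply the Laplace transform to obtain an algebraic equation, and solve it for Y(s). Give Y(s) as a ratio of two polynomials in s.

Laplace-transform each side.
The derivative rules (L{y'} = sY - y(0) = sY - 2) turn the left side into (s + 2)Y - (2).
The right side is L{sin(5*t)} = 5/(s^2 + 25).
So (s + 2)Y = 5/(s^2 + 25) + (2).
Isolate Y and clear denominators.

Y(s) = (2*s^2 + 55)/(s^3 + 2*s^2 + 25*s + 50)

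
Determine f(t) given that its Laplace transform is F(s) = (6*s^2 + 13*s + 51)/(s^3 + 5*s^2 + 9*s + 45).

Factor the denominator: s^3 + 5*s^2 + 9*s + 45 = (s + 5)*(s^2 + 9).
Partial fraction decomposition gives [4/(s + 5)] + [2*s/(s^2 + 9)] + [3/(s^2 + 9)].
Invert each term: 4/(s + 5) ↔ 4e^(-5t); 2·s/(s^2 + 9) ↔ 2cos(3t); 1·3/(s^2 + 9) ↔ sin(3t).

f(t) = sin(3*t) + 2*cos(3*t) + 4*exp(-5*t)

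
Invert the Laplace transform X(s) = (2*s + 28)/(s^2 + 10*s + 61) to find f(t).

Complete the square in the denominator: s^2 + 10*s + 61 = (s + 5)^2 + 6^2.
Split the numerator to match: 2*s + 28 = 2·(s + 5) + 3·6.
Invert each term: 2·(s + 5)/((s + 5)^2 + 36) ↔ 2e^(-5t)cos(6t); 3·6/((s + 5)^2 + 36) ↔ 3e^(-5t)sin(6t).

f(t) = 3*exp(-5*t)*sin(6*t) + 2*exp(-5*t)*cos(6*t)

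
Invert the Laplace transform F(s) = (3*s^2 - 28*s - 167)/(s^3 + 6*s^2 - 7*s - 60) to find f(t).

Factor the denominator: s^3 + 6*s^2 - 7*s - 60 = (s - 3)*(s + 4)*(s + 5).
Partial fraction decomposition gives [1/(s + 4)] + [-4/(s - 3)] + [6/(s + 5)].
Invert each term: 1/(s + 4) ↔ e^(-4t); -4/(s - 3) ↔ -4e^(3t); 6/(s + 5) ↔ 6e^(-5t).

f(t) = -4*exp(3*t) + exp(-4*t) + 6*exp(-5*t)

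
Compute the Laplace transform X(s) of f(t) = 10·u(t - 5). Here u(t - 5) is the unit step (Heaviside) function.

By the second shifting theorem, L{u(t - c)·g(t - c)} = e^(-cs)·G(s) with c = 5 and G(s) = L{g(t)}.
L{10} = 10/s.

X(s) = 10*exp(-5*s)/s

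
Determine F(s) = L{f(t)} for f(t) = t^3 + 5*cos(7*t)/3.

Apply the Laplace transform termwise.
L{t^3} = 3!/s^4 = 6/s^4; (5/3)·[L{cos(7t)} = s/(s^2 + 49)].

F(s) = 5*s/(3*(s^2 + 49)) + 6/s^4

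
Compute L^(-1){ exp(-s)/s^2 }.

The factor e^(-s) signals a time shift by c = 1 (second shifting theorem).
L{t} = 1!/s^2 = 1/s^2, so L^-1{s^(-2)} = t.
Hence the inverse is u(t - 1) times that function evaluated at t - 1.

Heaviside(t - 1)*(t - 1)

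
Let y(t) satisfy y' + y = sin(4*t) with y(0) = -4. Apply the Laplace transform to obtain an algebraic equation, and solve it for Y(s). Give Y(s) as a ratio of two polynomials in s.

Y(s) = (-4*s^2 - 60)/(s^3 + s^2 + 16*s + 16)

Transform both sides with L{·}.
With L{y'} = sY - y(0) = sY - (-4): the LHS transforms to (s + 1)Y - (-4).
The right side is L{sin(4*t)} = 4/(s^2 + 16).
So (s + 1)Y = 4/(s^2 + 16) + (-4).
Solve for Y(s) and write it as one ratio of polynomials.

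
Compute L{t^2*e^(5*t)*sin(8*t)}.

16*(3*s^2 - 30*s + 11)/(s^2 - 10*s + 89)^3

L{sin(8t)} = 8/(s^2 + 64).
Multiplying by e^(5t) shifts s → s - 5, so L{e^(5*t)*sin(8*t)} = 8/((s - 5)^2 + 64).
Then apply L{t^2·g(t)} = (-1)^2 d^2/ds^2[G(s)] with G(s) = 8/((s - 5)^2 + 64):
differentiating 2 times and applying the sign gives 16*(3*s^2 - 30*s + 11)/(s^2 - 10*s + 89)^3.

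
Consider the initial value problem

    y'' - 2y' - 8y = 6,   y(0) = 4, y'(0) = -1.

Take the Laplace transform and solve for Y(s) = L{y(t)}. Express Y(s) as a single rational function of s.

Y(s) = (4*s^2 - 9*s + 6)/(s^3 - 2*s^2 - 8*s)

Apply the Laplace transform to the equation.
With L{y''} = s^2 Y - s·y(0) - y'(0) and L{y'} = sY - y(0), with y(0) = 4, y'(0) = -1: the LHS transforms to (s^2 - 2*s - 8)Y - (4*s - 9).
The right side is L{6} = 6/s.
So (s^2 - 2*s - 8)Y = 6/s + (4*s - 9).
Solve for Y(s) and write it as one ratio of polynomials.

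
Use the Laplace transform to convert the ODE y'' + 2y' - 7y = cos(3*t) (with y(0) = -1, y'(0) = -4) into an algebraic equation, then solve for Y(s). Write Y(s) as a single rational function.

Y(s) = (-s^3 - 6*s^2 - 8*s - 54)/(s^4 + 2*s^3 + 2*s^2 + 18*s - 63)

Take the Laplace transform of both sides.
The derivative rules (L{y''} = s^2 Y - s·y(0) - y'(0) and L{y'} = sY - y(0), with y(0) = -1, y'(0) = -4) turn the left side into (s^2 + 2*s - 7)Y - (-s - 6).
The right side is L{cos(3*t)} = s/(s^2 + 9).
So (s^2 + 2*s - 7)Y = s/(s^2 + 9) + (-s - 6).
Divide through and combine into a single rational function.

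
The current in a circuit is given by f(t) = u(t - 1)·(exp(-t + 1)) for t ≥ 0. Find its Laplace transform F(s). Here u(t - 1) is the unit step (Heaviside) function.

By the second shifting theorem, L{u(t - c)·g(t - c)} = e^(-cs)·G(s) with c = 1 and G(s) = L{g(t)}.
L{e^(-t)} = 1/(s + 1).

F(s) = exp(-s)/(s + 1)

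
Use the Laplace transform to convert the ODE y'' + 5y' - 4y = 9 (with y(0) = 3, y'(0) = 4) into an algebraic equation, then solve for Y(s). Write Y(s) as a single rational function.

Transform both sides with L{·}.
Using L{y''} = s^2 Y - s·y(0) - y'(0) and L{y'} = sY - y(0), with y(0) = 3, y'(0) = 4, the left side becomes (s^2 + 5*s - 4)Y - (3*s + 19).
The right side is L{9} = 9/s.
So (s^2 + 5*s - 4)Y = 9/s + (3*s + 19).
Isolate Y and clear denominators.

Y(s) = (3*s^2 + 19*s + 9)/(s^3 + 5*s^2 - 4*s)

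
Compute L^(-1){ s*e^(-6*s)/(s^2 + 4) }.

The factor e^(-6s) signals a time shift by c = 6 (second shifting theorem).
L{cos(2t)} = s/(s^2 + 4), so L^-1{s/(s^2 + 4)} = cos(2*t).
Hence the inverse is u(t - 6) times that function evaluated at t - 6.

Heaviside(t - 6)*(cos(2*t - 12))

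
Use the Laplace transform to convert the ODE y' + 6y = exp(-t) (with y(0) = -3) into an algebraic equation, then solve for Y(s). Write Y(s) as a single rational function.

Transform both sides with L{·}.
Using L{y'} = sY - y(0) = sY - (-3), the left side becomes (s + 6)Y - (-3).
The right side is L{exp(-t)} = 1/(s + 1).
So (s + 6)Y = 1/(s + 1) + (-3).
Isolate Y and clear denominators.

Y(s) = (-3*s - 2)/(s^2 + 7*s + 6)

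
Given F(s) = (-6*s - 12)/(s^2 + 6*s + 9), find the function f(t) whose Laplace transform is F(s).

f(t) = 6*t*exp(-3*t) - 6*exp(-3*t)

Factor the denominator: s^2 + 6*s + 9 = (s + 3)^2.
Partial fraction decomposition gives [-6/(s + 3)] + [6/(s + 3)^2].
Invert each term: -6/(s + 3) ↔ -6e^(-3t); 6/(s + 3)^2 ↔ 6t·e^(-3t).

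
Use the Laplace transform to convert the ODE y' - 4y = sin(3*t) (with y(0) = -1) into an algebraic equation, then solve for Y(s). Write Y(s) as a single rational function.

Laplace-transform each side.
Using L{y'} = sY - y(0) = sY - (-1), the left side becomes (s - 4)Y - (-1).
The right side is L{sin(3*t)} = 3/(s^2 + 9).
So (s - 4)Y = 3/(s^2 + 9) + (-1).
Isolate Y and clear denominators.

Y(s) = (-s^2 - 6)/(s^3 - 4*s^2 + 9*s - 36)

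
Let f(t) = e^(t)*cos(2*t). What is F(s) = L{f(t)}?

L{cos(2t)} = s/(s^2 + 4).
By the first shifting theorem, multiplying by e^(t) replaces s with s - 1.

F(s) = (s - 1)/((s - 1)^2 + 4)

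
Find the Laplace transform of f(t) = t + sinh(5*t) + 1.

5/(s^2 - 25) + 1/s + s^(-2)

By linearity of the Laplace transform, transform each term separately.
L{t} = 1!/s^2 = 1/s^2; L{sinh(5t)} = 5/(s^2 - 25); L{1} = 1/s.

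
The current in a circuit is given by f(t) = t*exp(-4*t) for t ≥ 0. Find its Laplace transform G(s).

G(s) = (s + 4)^(-2)

L{e^(-4t)} = 1/(s + 4).
Then apply L{t·g(t)} = -d/ds[H(s)] with H(s) = 1/(s + 4):
differentiating 1 time and applying the sign gives (s + 4)^(-2).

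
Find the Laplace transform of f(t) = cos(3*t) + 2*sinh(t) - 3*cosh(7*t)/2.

Apply the Laplace transform termwise.
(2)·[L{sinh(t)} = 1/(s^2 - 1)]; L{cos(3t)} = s/(s^2 + 9); (-3/2)·[L{cosh(7t)} = s/(s^2 - 49)].

s/(s^2 + 9) - 3*s/(2*(s^2 - 49)) + 2/(s^2 - 1)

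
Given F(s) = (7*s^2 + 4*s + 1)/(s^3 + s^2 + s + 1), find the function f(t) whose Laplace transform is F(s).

f(t) = -sin(t) + 5*cos(t) + 2*exp(-t)

Factor the denominator: s^3 + s^2 + s + 1 = (s + 1)*(s^2 + 1).
Partial fraction decomposition gives [2/(s + 1)] + [5*s/(s^2 + 1)] + [-1/(s^2 + 1)].
Invert each term: 2/(s + 1) ↔ 2e^(-t); 5·s/(s^2 + 1) ↔ 5cos(t); -1·1/(s^2 + 1) ↔ -sin(t).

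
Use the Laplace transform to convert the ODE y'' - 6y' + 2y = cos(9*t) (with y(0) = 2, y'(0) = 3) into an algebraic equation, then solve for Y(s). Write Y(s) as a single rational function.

Y(s) = (2*s^3 - 9*s^2 + 163*s - 729)/(s^4 - 6*s^3 + 83*s^2 - 486*s + 162)

Transform both sides with L{·}.
Using L{y''} = s^2 Y - s·y(0) - y'(0) and L{y'} = sY - y(0), with y(0) = 2, y'(0) = 3, the left side becomes (s^2 - 6*s + 2)Y - (2*s - 9).
The right side is L{cos(9*t)} = s/(s^2 + 81).
So (s^2 - 6*s + 2)Y = s/(s^2 + 81) + (2*s - 9).
Isolate Y and clear denominators.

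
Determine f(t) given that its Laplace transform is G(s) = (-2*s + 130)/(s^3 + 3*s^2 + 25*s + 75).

Factor the denominator: s^3 + 3*s^2 + 25*s + 75 = (s + 3)*(s^2 + 25).
Partial fraction decomposition gives [4/(s + 3)] + [-4*s/(s^2 + 25)] + [10/(s^2 + 25)].
Invert each term: 4/(s + 3) ↔ 4e^(-3t); -4·s/(s^2 + 25) ↔ -4cos(5t); 2·5/(s^2 + 25) ↔ 2sin(5t).

f(t) = 2*sin(5*t) - 4*cos(5*t) + 4*exp(-3*t)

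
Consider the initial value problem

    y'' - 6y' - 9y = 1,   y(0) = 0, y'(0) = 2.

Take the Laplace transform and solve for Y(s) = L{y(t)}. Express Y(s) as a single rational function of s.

Y(s) = (2*s + 1)/(s^3 - 6*s^2 - 9*s)

Apply the Laplace transform to the equation.
Using L{y''} = s^2 Y - s·y(0) - y'(0) and L{y'} = sY - y(0), with y(0) = 0, y'(0) = 2, the left side becomes (s^2 - 6*s - 9)Y - (2).
The right side is L{1} = 1/s.
So (s^2 - 6*s - 9)Y = 1/s + (2).
Solve for Y(s) and write it as one ratio of polynomials.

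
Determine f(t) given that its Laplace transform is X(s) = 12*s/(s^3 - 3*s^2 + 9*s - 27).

Factor the denominator: s^3 - 3*s^2 + 9*s - 27 = (s - 3)*(s^2 + 9).
Partial fraction decomposition gives [2/(s - 3)] + [-2*s/(s^2 + 9)] + [6/(s^2 + 9)].
Invert each term: 2/(s - 3) ↔ 2e^(3t); -2·s/(s^2 + 9) ↔ -2cos(3t); 2·3/(s^2 + 9) ↔ 2sin(3t).

f(t) = 2*exp(3*t) + 2*sin(3*t) - 2*cos(3*t)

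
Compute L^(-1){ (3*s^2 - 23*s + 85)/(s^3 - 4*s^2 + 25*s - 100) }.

exp(4*t) - 3*sin(5*t) + 2*cos(5*t)

Factor the denominator: s^3 - 4*s^2 + 25*s - 100 = (s - 4)*(s^2 + 25).
Partial fraction decomposition gives [1/(s - 4)] + [2*s/(s^2 + 25)] + [-15/(s^2 + 25)].
Invert each term: 1/(s - 4) ↔ e^(4t); 2·s/(s^2 + 25) ↔ 2cos(5t); -3·5/(s^2 + 25) ↔ -3sin(5t).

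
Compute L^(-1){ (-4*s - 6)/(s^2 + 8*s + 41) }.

2*exp(-4*t)*sin(5*t) - 4*exp(-4*t)*cos(5*t)

Complete the square in the denominator: s^2 + 8*s + 41 = (s + 4)^2 + 5^2.
Split the numerator to match: -4*s - 6 = -4·(s + 4) + 2·5.
Invert each term: -4·(s + 4)/((s + 4)^2 + 25) ↔ -4e^(-4t)cos(5t); 2·5/((s + 4)^2 + 25) ↔ 2e^(-4t)sin(5t).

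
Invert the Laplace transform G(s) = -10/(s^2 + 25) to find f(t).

f(t) = -2*sin(5*t)

Since L{sin(5t)} = 5/(s^2 + 25), the inverse is sin(5*t), scaled by -2.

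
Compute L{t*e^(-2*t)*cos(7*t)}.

(s - 5)*(s + 9)/(s^2 + 4*s + 53)^2

L{cos(7t)} = s/(s^2 + 49).
Multiplying by e^(-2t) shifts s → s + 2, so L{e^(-2*t)*cos(7*t)} = (s + 2)/((s + 2)^2 + 49).
Then apply L{t·g(t)} = -d/ds[H(s)] with H(s) = (s + 2)/((s + 2)^2 + 49):
differentiating 1 time and applying the sign gives (s - 5)*(s + 9)/(s^2 + 4*s + 53)^2.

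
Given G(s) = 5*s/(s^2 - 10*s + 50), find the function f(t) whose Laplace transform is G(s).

Complete the square in the denominator: s^2 - 10*s + 50 = (s - 5)^2 + 5^2.
Split the numerator to match: 5*s = 5·(s - 5) + 5·5.
Invert each term: 5·(s - 5)/((s - 5)^2 + 25) ↔ 5e^(5t)cos(5t); 5·5/((s - 5)^2 + 25) ↔ 5e^(5t)sin(5t).

f(t) = 5*exp(5*t)*sin(5*t) + 5*exp(5*t)*cos(5*t)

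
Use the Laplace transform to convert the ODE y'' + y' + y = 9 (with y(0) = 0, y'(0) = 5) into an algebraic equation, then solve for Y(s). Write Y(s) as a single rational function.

Take the Laplace transform of both sides.
Using L{y''} = s^2 Y - s·y(0) - y'(0) and L{y'} = sY - y(0), with y(0) = 0, y'(0) = 5, the left side becomes (s^2 + s + 1)Y - (5).
The right side is L{9} = 9/s.
So (s^2 + s + 1)Y = 9/s + (5).
Isolate Y and clear denominators.

Y(s) = (5*s + 9)/(s^3 + s^2 + s)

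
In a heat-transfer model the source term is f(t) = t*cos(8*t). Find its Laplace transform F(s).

L{cos(8t)} = s/(s^2 + 64).
Then apply L{t·g(t)} = -d/ds[G(s)] with G(s) = s/(s^2 + 64):
differentiating 1 time and applying the sign gives (s - 8)*(s + 8)/(s^2 + 64)^2.

F(s) = (s - 8)*(s + 8)/(s^2 + 64)^2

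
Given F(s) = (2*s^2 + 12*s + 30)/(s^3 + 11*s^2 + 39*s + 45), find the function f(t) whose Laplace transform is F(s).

f(t) = 6*t*exp(-3*t) - 3*exp(-3*t) + 5*exp(-5*t)

Factor the denominator: s^3 + 11*s^2 + 39*s + 45 = (s + 3)^2*(s + 5).
Partial fraction decomposition gives [-3/(s + 3)] + [6/(s + 3)^2] + [5/(s + 5)].
Invert each term: -3/(s + 3) ↔ -3e^(-3t); 6/(s + 3)^2 ↔ 6t·e^(-3t); 5/(s + 5) ↔ 5e^(-5t).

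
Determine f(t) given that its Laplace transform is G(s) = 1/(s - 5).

Since L{e^(5t)} = 1/(s - 5), the inverse is e^(5*t).

f(t) = exp(5*t)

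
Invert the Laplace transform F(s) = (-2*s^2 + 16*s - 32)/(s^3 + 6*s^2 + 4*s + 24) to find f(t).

Factor the denominator: s^3 + 6*s^2 + 4*s + 24 = (s + 6)*(s^2 + 4).
Partial fraction decomposition gives [-5/(s + 6)] + [3*s/(s^2 + 4)] + [-2/(s^2 + 4)].
Invert each term: -5/(s + 6) ↔ -5e^(-6t); 3·s/(s^2 + 4) ↔ 3cos(2t); -1·2/(s^2 + 4) ↔ -sin(2t).

f(t) = -sin(2*t) + 3*cos(2*t) - 5*exp(-6*t)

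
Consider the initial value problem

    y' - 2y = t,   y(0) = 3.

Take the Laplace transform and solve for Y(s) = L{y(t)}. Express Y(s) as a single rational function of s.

Take the Laplace transform of both sides.
Using L{y'} = sY - y(0) = sY - 3, the left side becomes (s - 2)Y - (3).
The right side is L{t} = s^(-2).
So (s - 2)Y = s^(-2) + (3).
Solve for Y(s) and write it as one ratio of polynomials.

Y(s) = (3*s^2 + 1)/(s^3 - 2*s^2)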